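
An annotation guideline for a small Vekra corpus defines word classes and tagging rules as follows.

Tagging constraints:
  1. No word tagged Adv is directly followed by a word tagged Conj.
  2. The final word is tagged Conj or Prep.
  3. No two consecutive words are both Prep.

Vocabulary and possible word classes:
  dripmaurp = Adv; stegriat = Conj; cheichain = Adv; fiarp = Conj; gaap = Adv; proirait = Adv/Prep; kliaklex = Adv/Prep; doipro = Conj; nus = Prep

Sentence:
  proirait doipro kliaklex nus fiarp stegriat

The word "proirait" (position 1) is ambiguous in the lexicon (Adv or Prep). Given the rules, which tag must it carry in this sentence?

Candidates per position — 1:proirait {Adv,Prep}; 2:doipro {Conj}; 3:kliaklex {Adv,Prep}; 4:nus {Prep}; 5:fiarp {Conj}; 6:stegriat {Conj}.
Position 1: Adv is ruled out by rule 1; that leaves Prep.
Position 3: Prep is ruled out by rule 3; that leaves Adv.
That leaves exactly one tagging: Prep Conj Adv Prep Conj Conj.
Verifying each rule — rule 1 ok; rule 2 ok; rule 3 ok.

Prep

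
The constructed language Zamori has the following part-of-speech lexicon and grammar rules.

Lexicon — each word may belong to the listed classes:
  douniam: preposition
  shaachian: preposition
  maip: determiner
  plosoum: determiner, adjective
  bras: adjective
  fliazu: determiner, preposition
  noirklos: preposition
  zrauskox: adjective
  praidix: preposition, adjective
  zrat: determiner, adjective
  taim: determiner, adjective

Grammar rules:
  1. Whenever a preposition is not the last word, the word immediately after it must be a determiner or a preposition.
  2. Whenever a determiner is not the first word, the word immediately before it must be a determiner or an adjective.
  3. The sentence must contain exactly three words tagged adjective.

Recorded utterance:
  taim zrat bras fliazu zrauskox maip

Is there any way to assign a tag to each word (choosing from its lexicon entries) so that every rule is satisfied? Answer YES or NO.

Candidates per position — 1:taim {determiner,adjective}; 2:zrat {determiner,adjective}; 3:bras {adjective}; 4:fliazu {determiner,preposition}; 5:zrauskox {adjective}; 6:maip {determiner}.
One satisfying assignment: adjective determiner adjective determiner adjective determiner.
Checking: rule 1 holds; rule 2 holds; rule 3 holds.

YES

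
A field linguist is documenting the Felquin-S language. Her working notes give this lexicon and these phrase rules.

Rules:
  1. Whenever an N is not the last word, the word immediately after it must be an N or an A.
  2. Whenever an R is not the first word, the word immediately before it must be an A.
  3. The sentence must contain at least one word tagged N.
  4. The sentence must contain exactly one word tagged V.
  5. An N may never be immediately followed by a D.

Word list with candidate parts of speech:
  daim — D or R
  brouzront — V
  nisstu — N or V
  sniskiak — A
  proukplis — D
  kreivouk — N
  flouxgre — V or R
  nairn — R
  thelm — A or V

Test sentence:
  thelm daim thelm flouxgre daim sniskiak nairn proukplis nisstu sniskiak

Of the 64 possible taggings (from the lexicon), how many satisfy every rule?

Candidates per position — 1:thelm {A,V}; 2:daim {D,R}; 3:thelm {A,V}; 4:flouxgre {V,R}; 5:daim {D,R}; 6:sniskiak {A}; 7:nairn {R}; 8:proukplis {D}; 9:nisstu {N,V}; 10:sniskiak {A}.
There are 64 candidate sequences in total.
The sequences that satisfy every rule: A D A V D A R D N A; A R A V D A R D N A; V D A R D A R D N A.
Count = 3.

3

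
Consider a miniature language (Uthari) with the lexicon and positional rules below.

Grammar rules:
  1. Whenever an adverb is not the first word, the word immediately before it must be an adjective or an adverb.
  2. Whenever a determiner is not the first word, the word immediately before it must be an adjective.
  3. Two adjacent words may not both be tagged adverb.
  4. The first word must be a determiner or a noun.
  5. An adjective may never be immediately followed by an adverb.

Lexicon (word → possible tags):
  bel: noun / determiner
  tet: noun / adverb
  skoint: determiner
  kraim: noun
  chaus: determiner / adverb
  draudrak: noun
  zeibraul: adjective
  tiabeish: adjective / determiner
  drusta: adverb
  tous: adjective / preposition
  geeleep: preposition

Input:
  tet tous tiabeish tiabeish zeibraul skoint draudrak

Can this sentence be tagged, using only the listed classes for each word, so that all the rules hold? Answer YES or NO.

Candidates per position — 1:tet {noun,adverb}; 2:tous {adjective,preposition}; 3:tiabeish {adjective,determiner}; 4:tiabeish {adjective,determiner}; 5:zeibraul {adjective}; 6:skoint {determiner}; 7:draudrak {noun}.
One satisfying assignment: noun adjective adjective determiner adjective determiner noun.
Check: rule 1 satisfied; rule 2 satisfied; rule 3 satisfied; rule 4 satisfied; rule 5 satisfied.

YES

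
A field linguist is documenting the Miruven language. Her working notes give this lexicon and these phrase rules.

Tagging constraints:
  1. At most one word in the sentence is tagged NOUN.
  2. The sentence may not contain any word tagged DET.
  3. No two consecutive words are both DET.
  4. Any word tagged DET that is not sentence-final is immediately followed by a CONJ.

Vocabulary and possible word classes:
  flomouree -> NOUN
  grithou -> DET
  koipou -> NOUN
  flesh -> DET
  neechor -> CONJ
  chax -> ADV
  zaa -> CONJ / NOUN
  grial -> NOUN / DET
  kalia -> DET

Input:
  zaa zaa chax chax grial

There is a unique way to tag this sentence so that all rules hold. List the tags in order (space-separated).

CONJ CONJ ADV ADV NOUN

Candidates per position — 1:zaa {CONJ,NOUN}; 2:zaa {CONJ,NOUN}; 3:chax {ADV}; 4:chax {ADV}; 5:grial {NOUN,DET}.
Word 5 cannot be DET — rule 2 would then fail for every completion. It is NOUN.
Word 1 cannot be NOUN — rule 1 would then fail for every completion. It is CONJ.
Word 2 cannot be NOUN — rule 1 would then fail for every completion. It is CONJ.
So the tagging must be: CONJ CONJ ADV ADV NOUN.
Checking: rule 1 satisfied; rule 2 satisfied; rule 3 satisfied; rule 4 satisfied.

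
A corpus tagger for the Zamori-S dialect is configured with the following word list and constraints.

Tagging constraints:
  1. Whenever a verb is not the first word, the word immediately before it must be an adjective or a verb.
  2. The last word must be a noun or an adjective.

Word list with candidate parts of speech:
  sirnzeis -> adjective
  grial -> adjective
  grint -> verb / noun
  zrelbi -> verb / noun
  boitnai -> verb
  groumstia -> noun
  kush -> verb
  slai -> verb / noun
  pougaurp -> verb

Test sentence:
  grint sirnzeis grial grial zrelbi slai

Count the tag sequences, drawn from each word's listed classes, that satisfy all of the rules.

Candidates per position — 1:grint {verb,noun}; 2:sirnzeis {adjective}; 3:grial {adjective}; 4:grial {adjective}; 5:zrelbi {verb,noun}; 6:slai {verb,noun}.
There are 8 candidate sequences in total.
The sequences that satisfy every rule: verb adjective adjective adjective verb noun; verb adjective adjective adjective noun noun; noun adjective adjective adjective verb noun; noun adjective adjective adjective noun noun.
Count = 4.

4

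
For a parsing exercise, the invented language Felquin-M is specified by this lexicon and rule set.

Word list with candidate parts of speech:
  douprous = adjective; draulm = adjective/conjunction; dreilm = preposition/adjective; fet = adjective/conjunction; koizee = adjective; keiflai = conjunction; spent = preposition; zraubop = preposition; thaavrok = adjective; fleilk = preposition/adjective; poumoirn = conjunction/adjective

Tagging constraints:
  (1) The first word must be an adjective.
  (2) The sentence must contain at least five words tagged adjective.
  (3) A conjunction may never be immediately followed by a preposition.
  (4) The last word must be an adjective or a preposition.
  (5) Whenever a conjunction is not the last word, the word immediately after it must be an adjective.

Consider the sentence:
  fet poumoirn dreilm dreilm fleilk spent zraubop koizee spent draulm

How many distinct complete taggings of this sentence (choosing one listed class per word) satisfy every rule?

Candidates per position — 1:fet {adjective,conjunction}; 2:poumoirn {conjunction,adjective}; 3:dreilm {preposition,adjective}; 4:dreilm {preposition,adjective}; 5:fleilk {preposition,adjective}; 6:spent {preposition}; 7:zraubop {preposition}; 8:koizee {adjective}; 9:spent {preposition}; 10:draulm {adjective,conjunction}.
There are 64 candidate sequences in total.
Checking each against the rules leaves 10 sequences.
Count = 10.

10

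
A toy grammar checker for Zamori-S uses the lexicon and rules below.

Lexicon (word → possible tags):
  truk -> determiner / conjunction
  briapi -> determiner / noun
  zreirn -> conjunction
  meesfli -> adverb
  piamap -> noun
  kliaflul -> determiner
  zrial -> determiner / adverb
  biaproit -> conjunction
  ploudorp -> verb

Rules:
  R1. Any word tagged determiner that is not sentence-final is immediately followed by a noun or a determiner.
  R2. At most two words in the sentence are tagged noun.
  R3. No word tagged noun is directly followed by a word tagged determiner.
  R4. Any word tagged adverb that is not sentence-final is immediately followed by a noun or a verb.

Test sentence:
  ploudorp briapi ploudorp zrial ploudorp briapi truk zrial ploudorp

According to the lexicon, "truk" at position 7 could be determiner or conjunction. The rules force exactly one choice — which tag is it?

Candidates per position — 1:ploudorp {verb}; 2:briapi {determiner,noun}; 3:ploudorp {verb}; 4:zrial {determiner,adverb}; 5:ploudorp {verb}; 6:briapi {determiner,noun}; 7:truk {determiner,conjunction}; 8:zrial {determiner,adverb}; 9:ploudorp {verb}.
If word 2 were determiner, no tagging could satisfy rule 1; so word 2 is noun.
If word 4 were determiner, no tagging could satisfy rule 1; so word 4 is adverb.
If word 6 were determiner, no tagging could satisfy rule 1; so word 6 is noun.
If word 7 were determiner, no tagging could satisfy rule 1; so word 7 is conjunction.
If word 8 were determiner, no tagging could satisfy rule 1; so word 8 is adverb.
So the tagging must be: verb noun verb adverb verb noun conjunction adverb verb.
Check: rule 1 ok; rule 2 ok; rule 3 ok; rule 4 ok.

conjunction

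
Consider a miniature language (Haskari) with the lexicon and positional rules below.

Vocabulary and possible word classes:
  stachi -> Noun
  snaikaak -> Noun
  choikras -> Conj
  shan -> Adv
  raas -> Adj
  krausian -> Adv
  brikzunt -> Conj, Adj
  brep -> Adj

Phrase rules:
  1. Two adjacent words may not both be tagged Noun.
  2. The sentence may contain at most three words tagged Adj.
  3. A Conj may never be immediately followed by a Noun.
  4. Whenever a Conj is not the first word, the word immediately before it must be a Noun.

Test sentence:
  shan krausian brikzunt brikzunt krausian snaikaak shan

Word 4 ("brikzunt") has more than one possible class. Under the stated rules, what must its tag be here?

Candidates per position — 1:shan {Adv}; 2:krausian {Adv}; 3:brikzunt {Conj,Adj}; 4:brikzunt {Conj,Adj}; 5:krausian {Adv}; 6:snaikaak {Noun}; 7:shan {Adv}.
At position 3, choosing Conj makes rule 4 impossible to satisfy; hence Adj.
At position 4, choosing Conj makes rule 4 impossible to satisfy; hence Adj.
The only consistent sequence is: Adv Adv Adj Adj Adv Noun Adv.
Checking: rule 1 ✓; rule 2 ✓; rule 3 ✓; rule 4 ✓.

Adj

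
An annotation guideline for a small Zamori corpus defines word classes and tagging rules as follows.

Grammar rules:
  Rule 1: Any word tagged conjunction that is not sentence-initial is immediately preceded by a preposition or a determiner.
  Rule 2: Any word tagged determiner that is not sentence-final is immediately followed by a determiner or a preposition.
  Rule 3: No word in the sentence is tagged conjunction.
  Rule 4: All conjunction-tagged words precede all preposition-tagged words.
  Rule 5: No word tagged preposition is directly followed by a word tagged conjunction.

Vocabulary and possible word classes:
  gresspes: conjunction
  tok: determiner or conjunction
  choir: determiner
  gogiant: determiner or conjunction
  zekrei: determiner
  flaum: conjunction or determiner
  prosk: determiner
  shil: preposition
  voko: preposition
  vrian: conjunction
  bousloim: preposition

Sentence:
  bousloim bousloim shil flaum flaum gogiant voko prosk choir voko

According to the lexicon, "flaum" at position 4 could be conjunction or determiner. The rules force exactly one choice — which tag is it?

Candidates per position — 1:bousloim {preposition}; 2:bousloim {preposition}; 3:shil {preposition}; 4:flaum {conjunction,determiner}; 5:flaum {conjunction,determiner}; 6:gogiant {determiner,conjunction}; 7:voko {preposition}; 8:prosk {determiner}; 9:choir {determiner}; 10:voko {preposition}.
At position 4, choosing conjunction makes rule 3 impossible to satisfy; hence determiner.
At position 5, choosing conjunction makes rule 2 impossible to satisfy; hence determiner.
At position 6, choosing conjunction makes rule 2 impossible to satisfy; hence determiner.
The only consistent sequence is: preposition preposition preposition determiner determiner determiner preposition determiner determiner preposition.
Checking: rule 1 ✓; rule 2 ✓; rule 3 ✓; rule 4 ✓; rule 5 ✓.

determiner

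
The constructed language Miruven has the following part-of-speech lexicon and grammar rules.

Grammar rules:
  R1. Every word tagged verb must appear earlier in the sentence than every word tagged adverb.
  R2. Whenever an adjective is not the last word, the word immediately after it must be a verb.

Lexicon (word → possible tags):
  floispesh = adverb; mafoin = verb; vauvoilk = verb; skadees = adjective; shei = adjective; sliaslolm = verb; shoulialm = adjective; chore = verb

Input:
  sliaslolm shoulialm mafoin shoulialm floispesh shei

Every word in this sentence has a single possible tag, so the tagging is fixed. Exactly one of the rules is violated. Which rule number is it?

2

Fixed tagging: verb adjective verb adjective adverb adjective.
Checking each rule: R1 pass, R2 fail.
Only rule 2 fails.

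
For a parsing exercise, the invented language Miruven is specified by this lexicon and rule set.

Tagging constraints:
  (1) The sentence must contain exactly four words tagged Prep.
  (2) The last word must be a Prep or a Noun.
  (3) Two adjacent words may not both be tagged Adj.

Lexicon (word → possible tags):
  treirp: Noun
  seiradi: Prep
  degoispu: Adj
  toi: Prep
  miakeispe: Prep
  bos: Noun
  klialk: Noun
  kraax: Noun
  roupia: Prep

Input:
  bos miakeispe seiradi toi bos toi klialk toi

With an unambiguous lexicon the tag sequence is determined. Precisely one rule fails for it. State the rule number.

Fixed tagging: Noun Prep Prep Prep Noun Prep Noun Prep.
Applying the rules: R1 fail, R2 pass, R3 pass.
Only rule 1 fails.

1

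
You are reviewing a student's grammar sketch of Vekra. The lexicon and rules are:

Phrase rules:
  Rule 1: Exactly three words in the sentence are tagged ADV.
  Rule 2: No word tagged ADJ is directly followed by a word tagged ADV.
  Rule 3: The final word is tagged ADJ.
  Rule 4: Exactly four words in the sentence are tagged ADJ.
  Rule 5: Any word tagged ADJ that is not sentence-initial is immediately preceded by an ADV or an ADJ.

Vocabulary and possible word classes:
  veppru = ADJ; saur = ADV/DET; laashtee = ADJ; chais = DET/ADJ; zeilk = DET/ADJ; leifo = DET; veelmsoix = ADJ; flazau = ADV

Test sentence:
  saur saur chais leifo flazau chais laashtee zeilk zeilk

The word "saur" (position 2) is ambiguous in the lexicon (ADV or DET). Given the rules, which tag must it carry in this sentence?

ADV

Candidates per position — 1:saur {ADV,DET}; 2:saur {ADV,DET}; 3:chais {DET,ADJ}; 4:leifo {DET}; 5:flazau {ADV}; 6:chais {DET,ADJ}; 7:laashtee {ADJ}; 8:zeilk {DET,ADJ}; 9:zeilk {DET,ADJ}.
Word 1 cannot be DET — rule 1 would then fail for every completion. It is ADV.
Word 2 cannot be DET — rule 1 would then fail for every completion. It is ADV.
Word 6 cannot be DET — rule 5 would then fail for every completion. It is ADJ.
Word 9 cannot be DET — rule 3 would then fail for every completion. It is ADJ.
Word 8 cannot be DET — rule 5 would then fail for every completion. It is ADJ.
Word 3 cannot be ADJ — rule 4 would then fail for every completion. It is DET.
So the tagging must be: ADV ADV DET DET ADV ADJ ADJ ADJ ADJ.
Checking: rule 1 holds; rule 2 holds; rule 3 holds; rule 4 holds; rule 5 holds.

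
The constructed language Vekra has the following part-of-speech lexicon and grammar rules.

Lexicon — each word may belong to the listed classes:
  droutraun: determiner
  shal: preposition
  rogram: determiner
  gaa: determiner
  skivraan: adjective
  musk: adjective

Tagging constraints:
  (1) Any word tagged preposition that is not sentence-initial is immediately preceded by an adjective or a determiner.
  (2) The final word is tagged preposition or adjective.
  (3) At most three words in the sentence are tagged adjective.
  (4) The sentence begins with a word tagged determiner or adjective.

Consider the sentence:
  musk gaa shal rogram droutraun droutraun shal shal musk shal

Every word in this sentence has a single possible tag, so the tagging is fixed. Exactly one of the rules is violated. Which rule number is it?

Fixed tagging: adjective determiner preposition determiner determiner determiner preposition preposition adjective preposition.
Applying the rules: R1 fails, R2 ok, R3 ok, R4 ok.
Only rule 1 fails.

1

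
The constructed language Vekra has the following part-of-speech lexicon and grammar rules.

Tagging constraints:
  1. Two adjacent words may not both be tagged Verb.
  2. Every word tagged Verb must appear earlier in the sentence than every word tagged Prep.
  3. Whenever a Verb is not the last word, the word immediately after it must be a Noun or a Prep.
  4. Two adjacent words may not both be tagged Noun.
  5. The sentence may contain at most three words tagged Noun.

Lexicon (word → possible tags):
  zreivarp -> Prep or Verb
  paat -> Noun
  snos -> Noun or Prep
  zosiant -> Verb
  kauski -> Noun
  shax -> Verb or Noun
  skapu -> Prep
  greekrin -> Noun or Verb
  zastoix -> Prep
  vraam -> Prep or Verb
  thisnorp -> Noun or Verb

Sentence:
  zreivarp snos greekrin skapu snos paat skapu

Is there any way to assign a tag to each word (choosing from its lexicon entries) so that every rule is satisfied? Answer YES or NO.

Candidates per position — 1:zreivarp {Prep,Verb}; 2:snos {Noun,Prep}; 3:greekrin {Noun,Verb}; 4:skapu {Prep}; 5:snos {Noun,Prep}; 6:paat {Noun}; 7:skapu {Prep}.
One satisfying assignment: Verb Prep Noun Prep Prep Noun Prep.
Verifying each rule — rule 1 ✓; rule 2 ✓; rule 3 ✓; rule 4 ✓; rule 5 ✓.

YES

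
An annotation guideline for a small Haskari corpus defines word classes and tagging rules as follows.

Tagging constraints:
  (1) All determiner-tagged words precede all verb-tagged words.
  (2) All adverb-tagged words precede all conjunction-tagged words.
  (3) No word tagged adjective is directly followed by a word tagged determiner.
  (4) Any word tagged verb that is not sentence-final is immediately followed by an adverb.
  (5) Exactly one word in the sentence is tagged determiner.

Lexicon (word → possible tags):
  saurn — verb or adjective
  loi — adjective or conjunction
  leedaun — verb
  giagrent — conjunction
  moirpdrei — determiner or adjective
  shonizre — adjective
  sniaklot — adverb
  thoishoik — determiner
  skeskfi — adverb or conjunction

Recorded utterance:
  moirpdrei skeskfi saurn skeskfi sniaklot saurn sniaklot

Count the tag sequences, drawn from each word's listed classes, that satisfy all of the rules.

Candidates per position — 1:moirpdrei {determiner,adjective}; 2:skeskfi {adverb,conjunction}; 3:saurn {verb,adjective}; 4:skeskfi {adverb,conjunction}; 5:sniaklot {adverb}; 6:saurn {verb,adjective}; 7:sniaklot {adverb}.
There are 32 candidate sequences in total.
The sequences that satisfy every rule: determiner adverb verb adverb adverb verb adverb; determiner adverb verb adverb adverb adjective adverb; determiner adverb adjective adverb adverb verb adverb; determiner adverb adjective adverb adverb adjective adverb.
Count = 4.

4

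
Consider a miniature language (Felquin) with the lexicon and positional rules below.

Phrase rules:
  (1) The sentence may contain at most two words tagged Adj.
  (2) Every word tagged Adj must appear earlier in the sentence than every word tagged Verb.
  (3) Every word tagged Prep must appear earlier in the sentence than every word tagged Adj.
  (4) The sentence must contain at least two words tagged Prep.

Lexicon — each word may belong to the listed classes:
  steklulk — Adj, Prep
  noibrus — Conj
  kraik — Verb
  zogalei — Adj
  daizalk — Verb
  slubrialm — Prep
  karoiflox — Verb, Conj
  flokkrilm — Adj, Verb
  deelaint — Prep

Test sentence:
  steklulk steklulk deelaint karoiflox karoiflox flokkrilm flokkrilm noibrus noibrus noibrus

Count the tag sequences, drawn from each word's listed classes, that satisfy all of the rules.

Candidates per position — 1:steklulk {Adj,Prep}; 2:steklulk {Adj,Prep}; 3:deelaint {Prep}; 4:karoiflox {Verb,Conj}; 5:karoiflox {Verb,Conj}; 6:flokkrilm {Adj,Verb}; 7:flokkrilm {Adj,Verb}; 8:noibrus {Conj}; 9:noibrus {Conj}; 10:noibrus {Conj}.
There are 64 candidate sequences in total.
Checking each against the rules leaves 6 sequences.
Count = 6.

6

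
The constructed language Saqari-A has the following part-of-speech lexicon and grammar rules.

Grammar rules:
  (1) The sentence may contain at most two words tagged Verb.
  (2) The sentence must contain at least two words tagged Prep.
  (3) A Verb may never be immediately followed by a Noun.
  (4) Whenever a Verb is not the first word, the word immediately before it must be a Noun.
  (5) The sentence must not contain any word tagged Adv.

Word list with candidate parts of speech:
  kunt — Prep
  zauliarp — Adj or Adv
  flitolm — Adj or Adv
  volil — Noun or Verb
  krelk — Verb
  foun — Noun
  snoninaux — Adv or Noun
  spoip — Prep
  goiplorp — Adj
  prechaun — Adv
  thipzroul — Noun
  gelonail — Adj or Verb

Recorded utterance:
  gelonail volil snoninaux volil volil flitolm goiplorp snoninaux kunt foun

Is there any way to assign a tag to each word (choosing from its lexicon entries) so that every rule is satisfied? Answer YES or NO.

NO

Candidates per position — 1:gelonail {Adj,Verb}; 2:volil {Noun,Verb}; 3:snoninaux {Adv,Noun}; 4:volil {Noun,Verb}; 5:volil {Noun,Verb}; 6:flitolm {Adj,Adv}; 7:goiplorp {Adj}; 8:snoninaux {Adv,Noun}; 9:kunt {Prep}; 10:foun {Noun}.
Rule 2 cannot be satisfied by any choice of tags from the lexicon.
So there is no consistent tagging.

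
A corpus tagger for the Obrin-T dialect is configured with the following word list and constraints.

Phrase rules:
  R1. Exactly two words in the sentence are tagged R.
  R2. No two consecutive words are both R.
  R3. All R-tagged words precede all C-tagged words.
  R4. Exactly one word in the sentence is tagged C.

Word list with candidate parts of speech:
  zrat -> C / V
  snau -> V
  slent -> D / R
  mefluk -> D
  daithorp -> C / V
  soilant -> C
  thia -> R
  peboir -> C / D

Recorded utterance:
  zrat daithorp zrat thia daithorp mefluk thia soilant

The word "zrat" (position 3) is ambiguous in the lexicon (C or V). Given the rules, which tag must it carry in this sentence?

Candidates per position — 1:zrat {C,V}; 2:daithorp {C,V}; 3:zrat {C,V}; 4:thia {R}; 5:daithorp {C,V}; 6:mefluk {D}; 7:thia {R}; 8:soilant {C}.
At position 1, choosing C makes rule 3 impossible to satisfy; hence V.
At position 2, choosing C makes rule 3 impossible to satisfy; hence V.
At position 3, choosing C makes rule 3 impossible to satisfy; hence V.
At position 5, choosing C makes rule 3 impossible to satisfy; hence V.
So the tagging must be: V V V R V D R C.
Check: rule 1 holds; rule 2 holds; rule 3 holds; rule 4 holds.

V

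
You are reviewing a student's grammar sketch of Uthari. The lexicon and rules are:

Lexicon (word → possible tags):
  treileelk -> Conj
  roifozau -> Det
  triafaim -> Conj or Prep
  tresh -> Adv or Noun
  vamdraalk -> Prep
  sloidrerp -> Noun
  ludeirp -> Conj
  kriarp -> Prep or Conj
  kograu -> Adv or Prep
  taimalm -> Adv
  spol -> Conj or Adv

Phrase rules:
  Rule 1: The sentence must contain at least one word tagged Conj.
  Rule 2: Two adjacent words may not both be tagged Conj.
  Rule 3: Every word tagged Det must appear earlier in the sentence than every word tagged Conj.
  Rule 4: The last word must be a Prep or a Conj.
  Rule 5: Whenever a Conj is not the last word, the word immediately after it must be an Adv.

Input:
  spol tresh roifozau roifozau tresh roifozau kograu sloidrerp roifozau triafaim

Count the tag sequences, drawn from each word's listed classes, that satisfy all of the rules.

Candidates per position — 1:spol {Conj,Adv}; 2:tresh {Adv,Noun}; 3:roifozau {Det}; 4:roifozau {Det}; 5:tresh {Adv,Noun}; 6:roifozau {Det}; 7:kograu {Adv,Prep}; 8:sloidrerp {Noun}; 9:roifozau {Det}; 10:triafaim {Conj,Prep}.
There are 32 candidate sequences in total.
Checking each against the rules leaves 8 sequences.
Count = 8.

8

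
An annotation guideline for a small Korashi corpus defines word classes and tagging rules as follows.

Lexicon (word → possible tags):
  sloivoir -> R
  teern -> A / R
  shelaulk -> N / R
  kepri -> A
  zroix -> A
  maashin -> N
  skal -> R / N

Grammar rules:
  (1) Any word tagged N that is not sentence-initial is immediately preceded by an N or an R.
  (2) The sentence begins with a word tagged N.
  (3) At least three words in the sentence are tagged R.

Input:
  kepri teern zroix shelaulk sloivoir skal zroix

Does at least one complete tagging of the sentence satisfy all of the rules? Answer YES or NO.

Candidates per position — 1:kepri {A}; 2:teern {A,R}; 3:zroix {A}; 4:shelaulk {N,R}; 5:sloivoir {R}; 6:skal {R,N}; 7:zroix {A}.
Rule 2 cannot be satisfied by any choice of tags from the lexicon.
So there is no consistent tagging.

NO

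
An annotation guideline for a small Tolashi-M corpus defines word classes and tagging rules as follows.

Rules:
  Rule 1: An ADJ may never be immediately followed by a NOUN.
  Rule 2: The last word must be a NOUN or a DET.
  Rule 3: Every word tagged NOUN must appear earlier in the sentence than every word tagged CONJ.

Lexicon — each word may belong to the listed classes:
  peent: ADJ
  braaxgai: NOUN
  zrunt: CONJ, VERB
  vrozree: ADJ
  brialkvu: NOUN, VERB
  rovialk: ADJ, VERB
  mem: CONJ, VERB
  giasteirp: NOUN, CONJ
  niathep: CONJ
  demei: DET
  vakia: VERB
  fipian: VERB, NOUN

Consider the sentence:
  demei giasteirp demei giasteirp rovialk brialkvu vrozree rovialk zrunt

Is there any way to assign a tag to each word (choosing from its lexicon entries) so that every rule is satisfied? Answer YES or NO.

Candidates per position — 1:demei {DET}; 2:giasteirp {NOUN,CONJ}; 3:demei {DET}; 4:giasteirp {NOUN,CONJ}; 5:rovialk {ADJ,VERB}; 6:brialkvu {NOUN,VERB}; 7:vrozree {ADJ}; 8:rovialk {ADJ,VERB}; 9:zrunt {CONJ,VERB}.
Rule 2 cannot be satisfied by any choice of tags from the lexicon.
So there is no consistent tagging.

NO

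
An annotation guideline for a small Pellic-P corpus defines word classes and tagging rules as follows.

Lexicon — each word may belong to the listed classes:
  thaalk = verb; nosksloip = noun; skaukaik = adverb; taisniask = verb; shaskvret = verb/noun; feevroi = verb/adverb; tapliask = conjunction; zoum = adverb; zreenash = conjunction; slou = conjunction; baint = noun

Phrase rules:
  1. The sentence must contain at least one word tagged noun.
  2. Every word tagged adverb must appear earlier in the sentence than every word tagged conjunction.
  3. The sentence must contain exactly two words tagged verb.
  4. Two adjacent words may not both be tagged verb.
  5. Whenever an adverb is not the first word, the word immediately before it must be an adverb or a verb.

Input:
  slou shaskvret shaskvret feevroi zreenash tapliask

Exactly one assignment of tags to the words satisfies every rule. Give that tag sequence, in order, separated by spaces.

Candidates per position — 1:slou {conjunction}; 2:shaskvret {verb,noun}; 3:shaskvret {verb,noun}; 4:feevroi {verb,adverb}; 5:zreenash {conjunction}; 6:tapliask {conjunction}.
At position 4, choosing adverb makes rule 2 impossible to satisfy; hence verb.
At position 3, choosing verb makes rule 4 impossible to satisfy; hence noun.
At position 2, choosing noun makes rule 3 impossible to satisfy; hence verb.
The unique satisfying tagging is: conjunction verb noun verb conjunction conjunction.
Verifying each rule — rule 1 ✓; rule 2 ✓; rule 3 ✓; rule 4 ✓; rule 5 ✓.

conjunction verb noun verb conjunction conjunction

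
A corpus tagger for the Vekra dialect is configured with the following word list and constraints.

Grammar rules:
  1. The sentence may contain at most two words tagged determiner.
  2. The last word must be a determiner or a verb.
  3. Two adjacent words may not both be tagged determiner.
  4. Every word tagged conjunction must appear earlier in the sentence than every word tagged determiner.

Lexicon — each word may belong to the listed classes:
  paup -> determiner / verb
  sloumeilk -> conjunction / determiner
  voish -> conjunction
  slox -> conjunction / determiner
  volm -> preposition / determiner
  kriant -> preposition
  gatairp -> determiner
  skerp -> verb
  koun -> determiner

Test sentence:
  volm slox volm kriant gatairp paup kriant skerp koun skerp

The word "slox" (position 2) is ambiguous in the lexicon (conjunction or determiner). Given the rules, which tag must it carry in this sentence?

conjunction

Candidates per position — 1:volm {preposition,determiner}; 2:slox {conjunction,determiner}; 3:volm {preposition,determiner}; 4:kriant {preposition}; 5:gatairp {determiner}; 6:paup {determiner,verb}; 7:kriant {preposition}; 8:skerp {verb}; 9:koun {determiner}; 10:skerp {verb}.
Position 1: tagging it determiner would leave rule 1 unsatisfiable, so it must be preposition.
Position 2: tagging it determiner would leave rule 1 unsatisfiable, so it must be conjunction.
Position 3: tagging it determiner would leave rule 1 unsatisfiable, so it must be preposition.
Position 6: tagging it determiner would leave rule 1 unsatisfiable, so it must be verb.
The unique satisfying tagging is: preposition conjunction preposition preposition determiner verb preposition verb determiner verb.
Checking: rule 1 ✓; rule 2 ✓; rule 3 ✓; rule 4 ✓.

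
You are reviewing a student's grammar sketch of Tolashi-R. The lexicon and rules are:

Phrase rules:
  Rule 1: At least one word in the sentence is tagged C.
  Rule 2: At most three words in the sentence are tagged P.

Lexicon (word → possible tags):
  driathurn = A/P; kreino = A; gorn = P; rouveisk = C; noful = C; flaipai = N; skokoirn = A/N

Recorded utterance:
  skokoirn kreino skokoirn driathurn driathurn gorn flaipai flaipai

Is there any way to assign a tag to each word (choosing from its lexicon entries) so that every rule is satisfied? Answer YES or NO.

Candidates per position — 1:skokoirn {A,N}; 2:kreino {A}; 3:skokoirn {A,N}; 4:driathurn {A,P}; 5:driathurn {A,P}; 6:gorn {P}; 7:flaipai {N}; 8:flaipai {N}.
Rule 1 cannot be satisfied by any choice of tags from the lexicon.
So there is no consistent tagging.

NO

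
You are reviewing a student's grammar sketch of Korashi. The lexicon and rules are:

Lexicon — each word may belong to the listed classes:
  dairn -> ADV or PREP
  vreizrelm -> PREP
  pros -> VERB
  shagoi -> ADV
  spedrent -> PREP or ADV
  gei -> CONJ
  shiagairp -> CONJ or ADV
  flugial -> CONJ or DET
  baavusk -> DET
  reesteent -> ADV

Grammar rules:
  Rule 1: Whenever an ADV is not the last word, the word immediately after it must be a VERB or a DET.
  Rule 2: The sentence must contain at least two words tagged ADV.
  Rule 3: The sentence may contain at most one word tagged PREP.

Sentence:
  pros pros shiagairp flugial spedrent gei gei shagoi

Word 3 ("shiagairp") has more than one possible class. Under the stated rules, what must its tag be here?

Candidates per position — 1:pros {VERB}; 2:pros {VERB}; 3:shiagairp {CONJ,ADV}; 4:flugial {CONJ,DET}; 5:spedrent {PREP,ADV}; 6:gei {CONJ}; 7:gei {CONJ}; 8:shagoi {ADV}.
Position 5: tagging it ADV would leave rule 1 unsatisfiable, so it must be PREP.
Position 3: tagging it CONJ would leave rule 2 unsatisfiable, so it must be ADV.
Position 4: tagging it CONJ would leave rule 1 unsatisfiable, so it must be DET.
The unique satisfying tagging is: VERB VERB ADV DET PREP CONJ CONJ ADV.
Check: rule 1 ok; rule 2 ok; rule 3 ok.

ADV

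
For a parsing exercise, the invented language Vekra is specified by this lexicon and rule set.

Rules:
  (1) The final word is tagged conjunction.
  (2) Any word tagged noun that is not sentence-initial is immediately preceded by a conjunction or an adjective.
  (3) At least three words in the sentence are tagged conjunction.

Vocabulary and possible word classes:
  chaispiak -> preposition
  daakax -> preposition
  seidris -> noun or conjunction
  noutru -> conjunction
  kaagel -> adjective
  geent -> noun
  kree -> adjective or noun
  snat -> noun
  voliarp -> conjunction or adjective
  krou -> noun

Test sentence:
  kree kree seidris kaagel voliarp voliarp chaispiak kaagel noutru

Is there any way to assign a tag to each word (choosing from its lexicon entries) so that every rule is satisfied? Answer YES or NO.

YES

Candidates per position — 1:kree {adjective,noun}; 2:kree {adjective,noun}; 3:seidris {noun,conjunction}; 4:kaagel {adjective}; 5:voliarp {conjunction,adjective}; 6:voliarp {conjunction,adjective}; 7:chaispiak {preposition}; 8:kaagel {adjective}; 9:noutru {conjunction}.
One satisfying assignment: noun adjective conjunction adjective adjective conjunction preposition adjective conjunction.
Rule-by-rule: rule 1 holds; rule 2 holds; rule 3 holds.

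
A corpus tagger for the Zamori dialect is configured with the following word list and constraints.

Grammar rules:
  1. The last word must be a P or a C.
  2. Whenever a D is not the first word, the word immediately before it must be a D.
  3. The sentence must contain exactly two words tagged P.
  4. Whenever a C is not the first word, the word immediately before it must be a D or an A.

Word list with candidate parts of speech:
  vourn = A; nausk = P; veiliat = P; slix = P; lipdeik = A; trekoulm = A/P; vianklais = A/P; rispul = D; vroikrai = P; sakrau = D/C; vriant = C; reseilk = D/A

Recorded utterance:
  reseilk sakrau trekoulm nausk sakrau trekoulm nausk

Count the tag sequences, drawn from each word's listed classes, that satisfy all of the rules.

0

Candidates per position — 1:reseilk {D,A}; 2:sakrau {D,C}; 3:trekoulm {A,P}; 4:nausk {P}; 5:sakrau {D,C}; 6:trekoulm {A,P}; 7:nausk {P}.
There are 32 candidate sequences in total.
Every candidate sequence violates at least one rule; no consistent tagging exists.
Count = 0.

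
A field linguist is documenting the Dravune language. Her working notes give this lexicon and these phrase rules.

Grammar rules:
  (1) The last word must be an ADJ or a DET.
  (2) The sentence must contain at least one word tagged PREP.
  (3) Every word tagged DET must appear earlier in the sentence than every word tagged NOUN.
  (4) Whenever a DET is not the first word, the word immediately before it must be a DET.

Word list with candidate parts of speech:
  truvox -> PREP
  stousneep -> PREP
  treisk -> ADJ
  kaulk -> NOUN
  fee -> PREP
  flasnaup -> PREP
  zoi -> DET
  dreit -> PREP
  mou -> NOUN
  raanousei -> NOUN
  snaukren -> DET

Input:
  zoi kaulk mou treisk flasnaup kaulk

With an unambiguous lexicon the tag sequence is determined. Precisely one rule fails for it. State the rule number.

Fixed tagging: DET NOUN NOUN ADJ PREP NOUN.
Checking each rule: R1 ✗, R2 ✓, R3 ✓, R4 ✓.
Only rule 1 fails.

1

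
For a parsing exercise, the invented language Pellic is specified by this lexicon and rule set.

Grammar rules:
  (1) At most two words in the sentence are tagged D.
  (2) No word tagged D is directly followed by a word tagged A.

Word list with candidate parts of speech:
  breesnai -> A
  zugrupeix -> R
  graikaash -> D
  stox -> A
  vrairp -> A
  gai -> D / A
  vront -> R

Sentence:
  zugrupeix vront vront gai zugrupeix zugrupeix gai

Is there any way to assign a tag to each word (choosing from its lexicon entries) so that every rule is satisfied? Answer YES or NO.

YES

Candidates per position — 1:zugrupeix {R}; 2:vront {R}; 3:vront {R}; 4:gai {D,A}; 5:zugrupeix {R}; 6:zugrupeix {R}; 7:gai {D,A}.
One satisfying assignment: R R R A R R A.
Check: rule 1 satisfied; rule 2 satisfied.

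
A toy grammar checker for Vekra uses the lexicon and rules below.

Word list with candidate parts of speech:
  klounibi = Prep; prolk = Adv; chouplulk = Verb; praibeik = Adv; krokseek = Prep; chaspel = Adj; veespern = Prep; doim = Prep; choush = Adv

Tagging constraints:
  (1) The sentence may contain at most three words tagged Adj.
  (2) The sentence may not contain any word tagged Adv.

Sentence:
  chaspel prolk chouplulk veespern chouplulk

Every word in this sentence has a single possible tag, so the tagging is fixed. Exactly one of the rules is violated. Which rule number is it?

Fixed tagging: Adj Adv Verb Prep Verb.
Checking each rule: R1 pass, R2 fail.
Only rule 2 fails.

2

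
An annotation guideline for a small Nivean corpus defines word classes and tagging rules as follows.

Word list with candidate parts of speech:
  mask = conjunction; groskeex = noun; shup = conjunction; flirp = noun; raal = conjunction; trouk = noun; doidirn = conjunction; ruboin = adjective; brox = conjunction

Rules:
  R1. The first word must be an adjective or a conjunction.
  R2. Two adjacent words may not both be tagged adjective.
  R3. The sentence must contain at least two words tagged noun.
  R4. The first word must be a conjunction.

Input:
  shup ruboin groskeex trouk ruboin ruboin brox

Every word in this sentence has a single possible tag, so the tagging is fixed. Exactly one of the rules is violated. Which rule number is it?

2

Fixed tagging: conjunction adjective noun noun adjective adjective conjunction.
Rule check: R1 pass, R2 fail, R3 pass, R4 pass.
Only rule 2 fails.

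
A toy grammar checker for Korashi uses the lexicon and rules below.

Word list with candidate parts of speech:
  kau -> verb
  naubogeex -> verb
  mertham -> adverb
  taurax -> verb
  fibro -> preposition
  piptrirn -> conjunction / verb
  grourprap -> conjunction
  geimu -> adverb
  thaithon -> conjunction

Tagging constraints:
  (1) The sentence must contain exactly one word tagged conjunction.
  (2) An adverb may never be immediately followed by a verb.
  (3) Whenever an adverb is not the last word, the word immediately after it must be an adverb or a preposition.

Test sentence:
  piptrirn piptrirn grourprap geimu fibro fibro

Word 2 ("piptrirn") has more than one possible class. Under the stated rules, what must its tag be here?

Candidates per position — 1:piptrirn {conjunction,verb}; 2:piptrirn {conjunction,verb}; 3:grourprap {conjunction}; 4:geimu {adverb}; 5:fibro {preposition}; 6:fibro {preposition}.
Position 1: tagging it conjunction would leave rule 1 unsatisfiable, so it must be verb.
Position 2: tagging it conjunction would leave rule 1 unsatisfiable, so it must be verb.
That leaves exactly one tagging: verb verb conjunction adverb preposition preposition.
Check: rule 1 satisfied; rule 2 satisfied; rule 3 satisfied.

verb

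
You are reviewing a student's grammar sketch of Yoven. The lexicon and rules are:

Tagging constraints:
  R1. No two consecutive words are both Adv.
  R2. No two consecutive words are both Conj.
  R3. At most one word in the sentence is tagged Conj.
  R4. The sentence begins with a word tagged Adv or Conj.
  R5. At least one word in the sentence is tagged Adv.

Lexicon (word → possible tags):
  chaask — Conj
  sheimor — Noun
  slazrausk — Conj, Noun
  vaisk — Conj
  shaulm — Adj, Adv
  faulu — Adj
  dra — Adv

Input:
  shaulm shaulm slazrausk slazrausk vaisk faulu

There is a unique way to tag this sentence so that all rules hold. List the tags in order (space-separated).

Adv Adj Noun Noun Conj Adj

Candidates per position — 1:shaulm {Adj,Adv}; 2:shaulm {Adj,Adv}; 3:slazrausk {Conj,Noun}; 4:slazrausk {Conj,Noun}; 5:vaisk {Conj}; 6:faulu {Adj}.
If word 1 were Adj, no tagging could satisfy rule 4; so word 1 is Adv.
If word 2 were Adv, no tagging could satisfy rule 1; so word 2 is Adj.
If word 3 were Conj, no tagging could satisfy rule 3; so word 3 is Noun.
If word 4 were Conj, no tagging could satisfy rule 2; so word 4 is Noun.
The only consistent sequence is: Adv Adj Noun Noun Conj Adj.
Checking: rule 1 satisfied; rule 2 satisfied; rule 3 satisfied; rule 4 satisfied; rule 5 satisfied.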